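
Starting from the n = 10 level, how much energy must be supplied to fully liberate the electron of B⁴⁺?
3.40 eV

The ionization energy is the energy needed to remove the electron completely (n → ∞).

For a hydrogen-like ion with Z = 5, E_n = -13.6057 Z² / n² eV.

At n = 10: E_10 = -13.6057 × 5² / 10² = -3.40143 eV
At n = ∞: E_∞ = 0 eV

Ionization energy = E_∞ - E_10 = 0 - (-3.40143) = 3.40143 eV
Ionization energy ≈ 3.40 eV

This is also called the binding energy of the electron in state n = 10.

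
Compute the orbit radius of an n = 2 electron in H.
0.21167 nm (or 2.11671 Å)

The Bohr radius formula is:
r_n = n² a₀ / Z

where a₀ = 0.05291772 nm is the Bohr radius.

For H (Z = 1) at n = 2:
r_2 = 2² × 0.05291772 nm / 1
r_2 = 4 × 0.05291772 nm / 1
r_2 = 0.211671 nm / 1
r_2 = 0.21167 nm

The electron orbits at approximately 0.21167 nm from the nucleus.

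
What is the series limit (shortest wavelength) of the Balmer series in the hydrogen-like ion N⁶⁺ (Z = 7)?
7.43890 nm

The series limit corresponds to the transition from n = ∞ to n = 2.
This is the highest energy (shortest wavelength) transition in the Balmer series.

E_∞ = 0 eV
E_2 = -13.6057 × 7² / 2² = -166.6698250 eV

Energy at series limit:
ΔE = E_∞ - E_2 = 0 - (-166.6698250) = 166.6698250 eV
λ = hc/E = 1239.84 eV·nm / 166.6698250 eV = 7.43890 nm

This energy equals the ionization energy from the n = 2 state of N⁶⁺.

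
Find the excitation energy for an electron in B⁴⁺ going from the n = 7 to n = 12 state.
4.57958 eV

The energy levels of a hydrogen-like atom are E_n = -13.6057 Z² eV / n².

Energy at n = 7: E_7 = -13.6057 × 5² / 7² = -6.94168367 eV
Energy at n = 12: E_12 = -13.6057 × 5² / 12² = -2.36210069 eV

The excitation energy is the difference:
ΔE = E_12 - E_7
ΔE = -2.36210069 - (-6.94168367)
ΔE = 4.57958 eV

Since this is positive, energy must be absorbed (photon absorption).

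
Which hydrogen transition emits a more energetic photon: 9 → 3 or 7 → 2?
7 → 2

Calculate the energy for each transition:

Transition 9 → 3:
ΔE₁ = |E_3 - E_9| = |-13.6057/3² - (-13.6057/9²)|
ΔE₁ = |-1.511744444444 - (-0.167971604938)| = 1.343772840 eV

Transition 7 → 2:
ΔE₂ = |E_2 - E_7| = |-13.6057/2² - (-13.6057/7²)|
ΔE₂ = |-3.401425000000 - (-0.277667346939)| = 3.123757653 eV

Since 3.123757653 eV > 1.343772840 eV, the transition 7 → 2 emits the more energetic photon.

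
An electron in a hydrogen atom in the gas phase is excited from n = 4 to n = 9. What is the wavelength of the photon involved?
1816.922 nm

First, find the transition energy using E_n = -13.6057 / n² eV:
E_4 = -13.6057 / 4² = -0.850356250 eV
E_9 = -13.6057 / 9² = -0.167971605 eV

Photon energy: |ΔE| = |E_9 - E_4| = 0.682384645 eV

Convert to wavelength using E = hc/λ with hc = 1239.84 eV·nm:
λ = hc/E = 1239.84 eV·nm / 0.682384645 eV
λ = 1816.922 nm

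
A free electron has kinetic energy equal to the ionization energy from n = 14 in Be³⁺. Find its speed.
6.251e+05 m/s (or 0.21% of c)

The binding energy at n = 14 for Be³⁺ is:
E_14 = -13.6057 × 4²/14² = -1.110669 eV
|E_14| = 1.110669 eV

Convert to Joules:
KE = 1.110669 eV × (1.602177 × 10⁻¹⁹ J/eV) = 1.77949e-19 J

Using KE = ½mv²:
v = √(2·KE/m_e)
v = √(2 × 1.77949e-19 J / 9.10938 × 10⁻³¹ kg)
v = 6.251e+05 m/s

This is approximately 0.21% the speed of light.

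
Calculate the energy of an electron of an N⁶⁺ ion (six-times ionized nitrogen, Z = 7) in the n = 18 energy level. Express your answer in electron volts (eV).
-2.058 eV

The energy levels of a hydrogen-like atom are given by:
E_n = -13.6057 Z² / n² eV  (with Z = 7 for N⁶⁺)

For n = 18:
E_18 = -13.6057 × 7² / 18²
E_18 = -13.6057 × 49 / 324
E_18 = -2.058 eV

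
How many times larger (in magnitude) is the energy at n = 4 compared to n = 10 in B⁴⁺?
6.250000

Using E_n = -13.6057 Z² / n² eV with Z = 5:

E_4 = -13.6057 × 5² / 4² = -340.1425 / 16 = -21.258906250000 eV
E_10 = -13.6057 × 5² / 10² = -340.1425 / 100 = -3.401425000000 eV

The ratio is:
E_4/E_10 = (-21.258906250000) / (-3.401425000000)
E_4/E_10 = (-340.1425/16) / (-340.1425/100)
E_4/E_10 = 100/16
E_4/E_10 = 6.250000
(Note: the Z² factors cancel in the ratio.)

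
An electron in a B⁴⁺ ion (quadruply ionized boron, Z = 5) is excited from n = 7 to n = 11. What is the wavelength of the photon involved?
300.16061 nm

First, find the transition energy using E_n = -13.6057 Z² / n² eV:
E_7 = -13.6057 × 5² / 7² = -6.941683673 eV
E_11 = -13.6057 × 5² / 11² = -2.811095041 eV

Photon energy: |ΔE| = |E_11 - E_7| = 4.130588632 eV

Convert to wavelength using E = hc/λ with hc = 1239.84 eV·nm:
λ = hc/E = 1239.84 eV·nm / 4.130588632 eV
λ = 300.16061 nm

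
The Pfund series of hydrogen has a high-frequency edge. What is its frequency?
1.31594e+14 Hz

The series limit corresponds to the transition from n = ∞ to n = 5.
This is the highest energy (shortest wavelength) transition in the Pfund series.

E_∞ = 0 eV
E_5 = -13.6057 / 5² = -0.544228000 eV

Energy at series limit:
ΔE = E_∞ - E_5 = 0 - (-0.544228000) = 0.544228000 eV
E = 0.544228000 eV × (1.602177 × 10⁻¹⁹ J/eV) = 8.7194958e-20 J
f = E/h = 8.7194958e-20 J / (6.62607 × 10⁻³⁴ J·s) = 1.31594e+14 Hz

This energy equals the ionization energy from the n = 5 state of hydrogen.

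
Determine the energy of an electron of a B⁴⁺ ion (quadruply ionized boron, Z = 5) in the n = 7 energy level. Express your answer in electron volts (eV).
-6.9417 eV

The energy levels of a hydrogen-like atom are given by:
E_n = -13.6057 Z² / n² eV  (with Z = 5 for B⁴⁺)

For n = 7:
E_7 = -13.6057 × 5² / 7²
E_7 = -13.6057 × 25 / 49
E_7 = -6.9417 eV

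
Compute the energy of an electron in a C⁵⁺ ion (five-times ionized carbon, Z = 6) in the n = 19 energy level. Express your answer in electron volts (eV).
-1.36 eV

The energy levels of a hydrogen-like atom are given by:
E_n = -13.6057 Z² / n² eV  (with Z = 6 for C⁵⁺)

For n = 19:
E_19 = -13.6057 × 6² / 19²
E_19 = -13.6057 × 36 / 361
E_19 = -1.36 eV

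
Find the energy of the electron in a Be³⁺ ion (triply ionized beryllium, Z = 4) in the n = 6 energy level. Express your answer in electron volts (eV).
-6.05 eV

The energy levels of a hydrogen-like atom are given by:
E_n = -13.6057 Z² / n² eV  (with Z = 4 for Be³⁺)

For n = 6:
E_6 = -13.6057 × 4² / 6²
E_6 = -13.6057 × 16 / 36
E_6 = -6.05 eV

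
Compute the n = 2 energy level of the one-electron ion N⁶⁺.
-166.669825 eV

For hydrogen-like ions, the energy levels scale with Z²:
E_n = -13.6057 Z² / n² eV

For N⁶⁺ (Z = 7) at n = 2:
E_2 = -13.6057 × 7² / 2²
E_2 = -13.6057 × 49 / 4
E_2 = -666.6793 / 4
E_2 = -166.669825 eV

The energy is 49 times more negative than hydrogen at the same n due to the stronger nuclear charge.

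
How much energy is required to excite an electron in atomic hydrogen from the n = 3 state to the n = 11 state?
1.39930 eV

The energy levels of a hydrogen-like atom are E_n = -13.6057 eV / n².

Energy at n = 3: E_3 = -13.6057 / 3² = -1.51174444 eV
Energy at n = 11: E_11 = -13.6057 / 11² = -0.11244380 eV

The excitation energy is the difference:
ΔE = E_11 - E_3
ΔE = -0.11244380 - (-1.51174444)
ΔE = 1.39930 eV

Since this is positive, energy must be absorbed (photon absorption).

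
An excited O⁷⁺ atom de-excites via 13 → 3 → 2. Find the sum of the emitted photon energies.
212.53875 eV

The energy levels of O⁷⁺ are E_n = -13.6057 × 8² / n² eV.

First transition (13 → 3):
ΔE₁ = |E_3 - E_13|
ΔE₁ = |-96.75164444444 - (-5.15245443787)| = 91.59919001 eV

Second transition (3 → 2):
ΔE₂ = |E_2 - E_3|
ΔE₂ = |-217.69120000000 - (-96.75164444444)| = 120.93955556 eV

Total energy released:
E_total = ΔE₁ + ΔE₂ = 91.59919001 + 120.93955556 = 212.53875 eV

Note: This equals the direct transition 13 → 2: 212.53875 eV ✓
Energy is conserved regardless of the path taken.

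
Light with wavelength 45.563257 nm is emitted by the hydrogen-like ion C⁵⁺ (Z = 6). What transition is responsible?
n = 12 → n = 4

First, find the photon energy from the wavelength (hc = 1239.84 eV·nm):
E = hc/λ = 1239.84 eV·nm / 45.563257 nm = 27.211400 eV

The energy levels of C⁵⁺ satisfy E_n = -13.6057 × 6² / n² eV, so an emission n_i → n_f releases
ΔE = 13.6057 × 6² × (1/n_f² − 1/n_i²) eV.

Setting ΔE equal to the photon energy:
1/n_f² − 1/n_i² = 27.211400 / (13.6057 × 6²) = 0.055555556

Since 1/n_i² must be positive, we need 1/n_f² > 0.055555556, i.e. n_f ≤ 4. For each allowed n_f, solve n_i = (1/n_f² − 0.055555556)^(−1/2) and check whether it is a whole number:
  n_f = 1: 1/n_i² = 1.000000000 − 0.055555556 = 0.944444444 → n_i = 1.029  (not an integer) ✗
  n_f = 2: 1/n_i² = 0.250000000 − 0.055555556 = 0.194444444 → n_i = 2.268  (not an integer) ✗
  n_f = 3: 1/n_i² = 0.111111111 − 0.055555556 = 0.055555555 → n_i = 4.243  (not an integer) ✗
  n_f = 4: 1/n_i² = 0.062500000 − 0.055555556 = 0.006944444 → n_i = 12.000  → integer, n_i = 12 ✓

Only n_f = 4 gives an integer upper level, n_i = 12.

The transition is from n = 12 to n = 4 (emission).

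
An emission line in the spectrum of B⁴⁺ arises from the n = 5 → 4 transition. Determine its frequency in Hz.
1.8505e+15 Hz

First, find the transition energy:
E_5 = -13.6057 × 5² / 5² = -13.6057000 eV
E_4 = -13.6057 × 5² / 4² = -21.2589063 eV
|ΔE| = |E_4 - E_5| = 7.6532063 eV

Convert to Joules: E = 7.6532063 eV × (1.602177 × 10⁻¹⁹ J/eV) = 1.226179e-18 J

Using E = hf:
f = E/h = 1.226179e-18 J / (6.62607 × 10⁻³⁴ J·s)
f = 1.8505e+15 Hz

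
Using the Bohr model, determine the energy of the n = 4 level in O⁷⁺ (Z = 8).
-54.42280 eV

For hydrogen-like ions, the energy levels scale with Z²:
E_n = -13.6057 Z² / n² eV

For O⁷⁺ (Z = 8) at n = 4:
E_4 = -13.6057 × 8² / 4²
E_4 = -13.6057 × 64 / 16
E_4 = -870.7648 / 16
E_4 = -54.42280 eV

The energy is 64 times more negative than hydrogen at the same n due to the stronger nuclear charge.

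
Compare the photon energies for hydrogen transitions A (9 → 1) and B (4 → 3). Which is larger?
9 → 1

Calculate the energy for each transition:

Transition 9 → 1:
ΔE₁ = |E_1 - E_9| = |-13.6057/1² - (-13.6057/9²)|
ΔE₁ = |-13.605700000000 - (-0.167971604938)| = 13.437728395 eV

Transition 4 → 3:
ΔE₂ = |E_3 - E_4| = |-13.6057/3² - (-13.6057/4²)|
ΔE₂ = |-1.511744444444 - (-0.850356250000)| = 0.661388194 eV

Since 13.437728395 eV > 0.661388194 eV, the transition 9 → 1 emits the more energetic photon.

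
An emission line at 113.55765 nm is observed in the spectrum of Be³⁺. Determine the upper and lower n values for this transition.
n = 9 → n = 4

First, find the photon energy from the wavelength (hc = 1239.84 eV·nm):
E = hc/λ = 1239.84 eV·nm / 113.55765 nm = 10.918155 eV

The energy levels of Be³⁺ satisfy E_n = -13.6057 × 4² / n² eV, so an emission n_i → n_f releases
ΔE = 13.6057 × 4² × (1/n_f² − 1/n_i²) eV.

Setting ΔE equal to the photon energy:
1/n_f² − 1/n_i² = 10.918155 / (13.6057 × 4²) = 0.050154324

Since 1/n_i² must be positive, we need 1/n_f² > 0.050154324, i.e. n_f ≤ 4. For each allowed n_f, solve n_i = (1/n_f² − 0.050154324)^(−1/2) and check whether it is a whole number:
  n_f = 1: 1/n_i² = 1.000000000 − 0.050154324 = 0.949845676 → n_i = 1.026  (not an integer) ✗
  n_f = 2: 1/n_i² = 0.250000000 − 0.050154324 = 0.199845676 → n_i = 2.237  (not an integer) ✗
  n_f = 3: 1/n_i² = 0.111111111 − 0.050154324 = 0.060956787 → n_i = 4.050  (not an integer) ✗
  n_f = 4: 1/n_i² = 0.062500000 − 0.050154324 = 0.012345676 → n_i = 9.000  → integer, n_i = 9 ✓

Only n_f = 4 gives an integer upper level, n_i = 9.

The transition is from n = 9 to n = 4 (emission).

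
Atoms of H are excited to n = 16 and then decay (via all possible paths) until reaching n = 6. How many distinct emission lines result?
55

The electron can occupy levels n = 6, 7, ..., 16 during de-excitation — that is m = 16 - 6 + 1 = 11 distinct levels.

The number of distinct spectral lines equals the number of ways to choose 2 of these m levels (each pair gives one possible emission transition):

Number of lines = m(m-1)/2 = 11×10/2 = 55

These correspond to all possible transitions between the 11 levels:
16 → 15, 16 → 14, 16 → 13, 16 → 12, 16 → 11, 16 → 10, 16 → 9, 16 → 8...

Each transition produces a photon with a unique energy (and thus wavelength). This count does not depend on Z.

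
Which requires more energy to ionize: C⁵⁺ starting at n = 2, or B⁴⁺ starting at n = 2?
C⁵⁺ at n = 2 (E = -122.4513 eV)

Using E_n = -13.6057 Z² / n² eV:

C⁵⁺ (Z = 6) at n = 2:
E = -13.6057 × 6² / 2² = -13.6057 × 36 / 4 = -122.4513000 eV

B⁴⁺ (Z = 5) at n = 2:
E = -13.6057 × 5² / 2² = -13.6057 × 25 / 4 = -85.0356250 eV

Since -122.4513000 eV < -85.0356250 eV,
C⁵⁺ at n = 2 is more tightly bound (requires more energy to ionize).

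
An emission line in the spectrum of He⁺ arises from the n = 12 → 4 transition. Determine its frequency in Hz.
7.31e+14 Hz

First, find the transition energy:
E_12 = -13.6057 × 2² / 12² = -0.37794 eV
E_4 = -13.6057 × 2² / 4² = -3.40143 eV
|ΔE| = |E_4 - E_12| = 3.02349 eV

Convert to Joules: E = 3.02349 eV × (1.602177 × 10⁻¹⁹ J/eV) = 4.8442e-19 J

Using E = hf:
f = E/h = 4.8442e-19 J / (6.62607 × 10⁻³⁴ J·s)
f = 7.31e+14 Hz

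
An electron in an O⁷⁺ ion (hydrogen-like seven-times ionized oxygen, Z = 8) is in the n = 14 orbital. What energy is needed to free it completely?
4.443 eV

The ionization energy is the energy needed to remove the electron completely (n → ∞).

For a hydrogen-like ion with Z = 8, E_n = -13.6057 Z² / n² eV.

At n = 14: E_14 = -13.6057 × 8² / 14² = -4.442678 eV
At n = ∞: E_∞ = 0 eV

Ionization energy = E_∞ - E_14 = 0 - (-4.442678) = 4.442678 eV
Ionization energy ≈ 4.443 eV

This is also called the binding energy of the electron in state n = 14.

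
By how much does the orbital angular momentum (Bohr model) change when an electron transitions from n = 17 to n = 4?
1.37e-33 J·s (or 13ℏ)

In the Bohr model, L_n = nℏ where ℏ = 1.0546e-34 J·s.

L_17 = 17ℏ = 1.7928e-33 J·s
L_4 = 4ℏ = 4.2184e-34 J·s

ΔL = L_17 - L_4 = (17 - 4)ℏ = 13ℏ
ΔL = 13 × 1.0546e-34 J·s = 1.37e-33 J·s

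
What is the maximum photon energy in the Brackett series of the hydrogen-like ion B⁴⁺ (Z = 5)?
21.259 eV

The series limit corresponds to the transition from n = ∞ to n = 4.
This is the highest energy (shortest wavelength) transition in the Brackett series.

E_∞ = 0 eV
E_4 = -13.6057 × 5² / 4² = -21.259 eV

Energy at series limit:
ΔE = E_∞ - E_4 = 0 - (-21.259) = 21.259 eV

This energy equals the ionization energy from the n = 4 state of B⁴⁺.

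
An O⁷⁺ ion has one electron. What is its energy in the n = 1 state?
-870.7648 eV

For hydrogen-like ions, the energy levels scale with Z²:
E_n = -13.6057 Z² / n² eV

For O⁷⁺ (Z = 8) at n = 1:
E_1 = -13.6057 × 8² / 1²
E_1 = -13.6057 × 64 / 1
E_1 = -870.7648 / 1
E_1 = -870.7648 eV

The energy is 64 times more negative than hydrogen at the same n due to the stronger nuclear charge.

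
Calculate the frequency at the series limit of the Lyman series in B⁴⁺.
8.2246e+16 Hz

The series limit corresponds to the transition from n = ∞ to n = 1.
This is the highest energy (shortest wavelength) transition in the Lyman series.

E_∞ = 0 eV
E_1 = -13.6057 × 5² / 1² = -340.142500 eV

Energy at series limit:
ΔE = E_∞ - E_1 = 0 - (-340.142500) = 340.142500 eV
E = 340.142500 eV × (1.602177 × 10⁻¹⁹ J/eV) = 5.449685e-17 J
f = E/h = 5.449685e-17 J / (6.62607 × 10⁻³⁴ J·s) = 8.2246e+16 Hz

This energy equals the ionization energy from the n = 1 state of B⁴⁺.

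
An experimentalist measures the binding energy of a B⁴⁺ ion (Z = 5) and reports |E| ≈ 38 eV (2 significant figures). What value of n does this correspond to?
n = 3

The exact energy levels follow E_n = -13.6057 Z² / n² eV with Z = 5.

The measured value (-38 eV) is reported to only 2 significant figures, so we must test candidate n values and see which one matches to that precision.

Candidate energies:
  n = 1:  E = -13.6057 × 5² / 1² = -340.142500 eV
  n = 2:  E = -13.6057 × 5² / 2² = -85.035625 eV
  n = 3:  E = -13.6057 × 5² / 3² = -37.793611 eV  ← matches
  n = 4:  E = -13.6057 × 5² / 4² = -21.258906 eV
  n = 5:  E = -13.6057 × 5² / 5² = -13.605700 eV

Checking against the measurement of -38 eV (2 sig figs), only n = 3 agrees:
E_3 = -37.793611 eV, which rounds to -38 eV ✓

Therefore n = 3.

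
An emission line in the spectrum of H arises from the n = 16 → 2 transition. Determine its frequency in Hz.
8.10e+14 Hz

First, find the transition energy:
E_16 = -13.6057 / 16² = -0.05315 eV
E_2 = -13.6057 / 2² = -3.40143 eV
|ΔE| = |E_2 - E_16| = 3.34828 eV

Convert to Joules: E = 3.34828 eV × (1.602177 × 10⁻¹⁹ J/eV) = 5.3645e-19 J

Using E = hf:
f = E/h = 5.3645e-19 J / (6.62607 × 10⁻³⁴ J·s)
f = 8.10e+14 Hz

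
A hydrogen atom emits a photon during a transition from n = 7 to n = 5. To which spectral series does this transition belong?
Pfund series

The spectral series in hydrogen are named based on the final (lower) energy level:
- Lyman series: n_final = 1 (ultraviolet)
- Balmer series: n_final = 2 (visible/near-UV)
- Paschen series: n_final = 3 (infrared)
- Brackett series: n_final = 4 (infrared)
- Pfund series: n_final = 5 (far infrared)

Since this transition ends at n = 5, it belongs to the Pfund series.

For reference, this 7 → 5 line has photon energy
ΔE = 13.6057 eV × (1/5² - 1/7²) = 0.2665606531 eV,
corresponding to wavelength λ = hc/ΔE = 1239.84 eV·nm / 0.2665606531 eV = 4651.2491 nm in the far infrared region.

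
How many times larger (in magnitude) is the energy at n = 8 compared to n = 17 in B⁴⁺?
4.515625

Using E_n = -13.6057 Z² / n² eV with Z = 5:

E_8 = -13.6057 × 5² / 8² = -340.1425 / 64 = -5.314726562500 eV
E_17 = -13.6057 × 5² / 17² = -340.1425 / 289 = -1.176963667820 eV

The ratio is:
E_8/E_17 = (-5.314726562500) / (-1.176963667820)
E_8/E_17 = (-340.1425/64) / (-340.1425/289)
E_8/E_17 = 289/64
E_8/E_17 = 4.515625
(Note: the Z² factors cancel in the ratio.)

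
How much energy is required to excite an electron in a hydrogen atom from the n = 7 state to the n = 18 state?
0.2357 eV

The energy levels of a hydrogen-like atom are E_n = -13.6057 eV / n².

Energy at n = 7: E_7 = -13.6057 / 7² = -0.2776673 eV
Energy at n = 18: E_18 = -13.6057 / 18² = -0.0419929 eV

The excitation energy is the difference:
ΔE = E_18 - E_7
ΔE = -0.0419929 - (-0.2776673)
ΔE = 0.2357 eV

Since this is positive, energy must be absorbed (photon absorption).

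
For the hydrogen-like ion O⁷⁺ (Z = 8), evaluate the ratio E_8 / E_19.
5.640625

Using E_n = -13.6057 Z² / n² eV with Z = 8:

E_8 = -13.6057 × 8² / 8² = -870.7648 / 64 = -13.605700000 eV
E_19 = -13.6057 × 8² / 19² = -870.7648 / 361 = -2.412090859 eV

The ratio is:
E_8/E_19 = (-13.605700000) / (-2.412090859)
E_8/E_19 = (-870.7648/64) / (-870.7648/361)
E_8/E_19 = 361/64
E_8/E_19 = 5.640625
(Note: the Z² factors cancel in the ratio.)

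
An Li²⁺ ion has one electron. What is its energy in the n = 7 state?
-2.49901 eV

For hydrogen-like ions, the energy levels scale with Z²:
E_n = -13.6057 Z² / n² eV

For Li²⁺ (Z = 3) at n = 7:
E_7 = -13.6057 × 3² / 7²
E_7 = -13.6057 × 9 / 49
E_7 = -122.4513 / 49
E_7 = -2.49901 eV

The energy is 9 times more negative than hydrogen at the same n due to the stronger nuclear charge.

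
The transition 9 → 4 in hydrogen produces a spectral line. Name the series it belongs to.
Brackett series

The spectral series in hydrogen are named based on the final (lower) energy level:
- Lyman series: n_final = 1 (ultraviolet)
- Balmer series: n_final = 2 (visible/near-UV)
- Paschen series: n_final = 3 (infrared)
- Brackett series: n_final = 4 (infrared)
- Pfund series: n_final = 5 (far infrared)

Since this transition ends at n = 4, it belongs to the Brackett series.

For reference, this 9 → 4 line has photon energy
ΔE = 13.6057 eV × (1/4² - 1/9²) = 0.68238464506 eV,
corresponding to wavelength λ = hc/ΔE = 1239.84 eV·nm / 0.68238464506 eV = 1816.92248 nm in the infrared region.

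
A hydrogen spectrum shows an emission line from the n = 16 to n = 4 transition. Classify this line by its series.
Brackett series

The spectral series in hydrogen are named based on the final (lower) energy level:
- Lyman series: n_final = 1 (ultraviolet)
- Balmer series: n_final = 2 (visible/near-UV)
- Paschen series: n_final = 3 (infrared)
- Brackett series: n_final = 4 (infrared)
- Pfund series: n_final = 5 (far infrared)

Since this transition ends at n = 4, it belongs to the Brackett series.

For reference, this 16 → 4 line has photon energy
ΔE = 13.6057 eV × (1/4² - 1/16²) = 0.79720898 eV,
corresponding to wavelength λ = hc/ΔE = 1239.84 eV·nm / 0.79720898 eV = 1555.23 nm in the infrared region.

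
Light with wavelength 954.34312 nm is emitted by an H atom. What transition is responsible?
n = 8 → n = 3

First, find the photon energy from the wavelength (hc = 1239.84 eV·nm):
E = hc/λ = 1239.84 eV·nm / 954.34312 nm = 1.2991554 eV

The energy levels of hydrogen satisfy E_n = -13.6057 / n² eV, so an emission n_i → n_f releases
ΔE = 13.6057 × (1/n_f² − 1/n_i²) eV.

Setting ΔE equal to the photon energy:
1/n_f² − 1/n_i² = 1.2991554 / 13.6057 = 0.095486112

Since 1/n_i² must be positive, we need 1/n_f² > 0.095486112, i.e. n_f ≤ 3. For each allowed n_f, solve n_i = (1/n_f² − 0.095486112)^(−1/2) and check whether it is a whole number:
  n_f = 1: 1/n_i² = 1.000000000 − 0.095486112 = 0.904513888 → n_i = 1.051  (not an integer) ✗
  n_f = 2: 1/n_i² = 0.250000000 − 0.095486112 = 0.154513888 → n_i = 2.544  (not an integer) ✗
  n_f = 3: 1/n_i² = 0.111111111 − 0.095486112 = 0.015624999 → n_i = 8.000  → integer, n_i = 8 ✓

Only n_f = 3 gives an integer upper level, n_i = 8.

The transition is from n = 8 to n = 3 (emission).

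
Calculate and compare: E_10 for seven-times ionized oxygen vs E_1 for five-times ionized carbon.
C⁵⁺ at n = 1 (E = -489.805200 eV)

Using E_n = -13.6057 Z² / n² eV:

O⁷⁺ (Z = 8) at n = 10:
E = -13.6057 × 8² / 10² = -13.6057 × 64 / 100 = -8.707648000 eV

C⁵⁺ (Z = 6) at n = 1:
E = -13.6057 × 6² / 1² = -13.6057 × 36 / 1 = -489.805200000 eV

Since -489.805200000 eV < -8.707648000 eV,
C⁵⁺ at n = 1 is more tightly bound (requires more energy to ionize).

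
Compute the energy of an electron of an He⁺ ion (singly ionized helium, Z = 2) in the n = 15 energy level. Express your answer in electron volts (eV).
-0.24188 eV

The energy levels of a hydrogen-like atom are given by:
E_n = -13.6057 Z² / n² eV  (with Z = 2 for He⁺)

For n = 15:
E_15 = -13.6057 × 2² / 15²
E_15 = -13.6057 × 4 / 225
E_15 = -0.24188 eV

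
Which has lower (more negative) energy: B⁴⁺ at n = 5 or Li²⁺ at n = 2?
Li²⁺ at n = 2 (E = -30.61 eV)

Using E_n = -13.6057 Z² / n² eV:

B⁴⁺ (Z = 5) at n = 5:
E = -13.6057 × 5² / 5² = -13.6057 × 25 / 25 = -13.60570 eV

Li²⁺ (Z = 3) at n = 2:
E = -13.6057 × 3² / 2² = -13.6057 × 9 / 4 = -30.61283 eV

Since -30.61283 eV < -13.60570 eV,
Li²⁺ at n = 2 is more tightly bound (requires more energy to ionize).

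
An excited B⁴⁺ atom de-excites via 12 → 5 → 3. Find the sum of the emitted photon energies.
35.4315 eV

The energy levels of B⁴⁺ are E_n = -13.6057 × 5² / n² eV.

First transition (12 → 5):
ΔE₁ = |E_5 - E_12|
ΔE₁ = |-13.6057000000 - (-2.3621006944)| = 11.2435993 eV

Second transition (5 → 3):
ΔE₂ = |E_3 - E_5|
ΔE₂ = |-37.7936111111 - (-13.6057000000)| = 24.1879111 eV

Total energy released:
E_total = ΔE₁ + ΔE₂ = 11.2435993 + 24.1879111 = 35.4315 eV

Note: This equals the direct transition 12 → 3: 35.4315 eV ✓
Energy is conserved regardless of the path taken.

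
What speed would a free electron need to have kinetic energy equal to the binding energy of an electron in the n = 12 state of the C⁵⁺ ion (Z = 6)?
1.09385e+06 m/s (or 0.36% of c)

The binding energy at n = 12 for C⁵⁺ is:
E_12 = -13.6057 × 6²/12² = -3.40142500 eV
|E_12| = 3.40142500 eV

Convert to Joules:
KE = 3.40142500 eV × (1.602177 × 10⁻¹⁹ J/eV) = 5.4496849e-19 J

Using KE = ½mv²:
v = √(2·KE/m_e)
v = √(2 × 5.4496849e-19 J / 9.10938 × 10⁻³¹ kg)
v = 1.09385e+06 m/s

This is approximately 0.36% the speed of light.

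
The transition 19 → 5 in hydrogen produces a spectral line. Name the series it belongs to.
Pfund series

The spectral series in hydrogen are named based on the final (lower) energy level:
- Lyman series: n_final = 1 (ultraviolet)
- Balmer series: n_final = 2 (visible/near-UV)
- Paschen series: n_final = 3 (infrared)
- Brackett series: n_final = 4 (infrared)
- Pfund series: n_final = 5 (far infrared)

Since this transition ends at n = 5, it belongs to the Pfund series.

For reference, this 19 → 5 line has photon energy
ΔE = 13.6057 eV × (1/5² - 1/19²) = 0.50653908033 eV,
corresponding to wavelength λ = hc/ΔE = 1239.84 eV·nm / 0.50653908033 eV = 2447.66899 nm in the far infrared region.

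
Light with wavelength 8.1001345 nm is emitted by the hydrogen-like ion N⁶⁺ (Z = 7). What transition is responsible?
n = 7 → n = 2

First, find the photon energy from the wavelength (hc = 1239.84 eV·nm):
E = hc/λ = 1239.84 eV·nm / 8.1001345 nm = 153.06413 eV

The energy levels of N⁶⁺ satisfy E_n = -13.6057 × 7² / n² eV, so an emission n_i → n_f releases
ΔE = 13.6057 × 7² × (1/n_f² − 1/n_i²) eV.

Setting ΔE equal to the photon energy:
1/n_f² − 1/n_i² = 153.06413 / (13.6057 × 7²) = 0.22959184

Since 1/n_i² must be positive, we need 1/n_f² > 0.22959184, i.e. n_f ≤ 2. For each allowed n_f, solve n_i = (1/n_f² − 0.22959184)^(−1/2) and check whether it is a whole number:
  n_f = 1: 1/n_i² = 1.00000000 − 0.22959184 = 0.77040816 → n_i = 1.139  (not an integer) ✗
  n_f = 2: 1/n_i² = 0.25000000 − 0.22959184 = 0.02040816 → n_i = 7.000  → integer, n_i = 7 ✓

Only n_f = 2 gives an integer upper level, n_i = 7.

The transition is from n = 7 to n = 2 (emission).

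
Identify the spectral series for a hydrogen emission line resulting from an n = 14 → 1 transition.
Lyman series

The spectral series in hydrogen are named based on the final (lower) energy level:
- Lyman series: n_final = 1 (ultraviolet)
- Balmer series: n_final = 2 (visible/near-UV)
- Paschen series: n_final = 3 (infrared)
- Brackett series: n_final = 4 (infrared)
- Pfund series: n_final = 5 (far infrared)

Since this transition ends at n = 1, it belongs to the Lyman series.

For reference, this 14 → 1 line has photon energy
ΔE = 13.6057 eV × (1/1² - 1/14²) = 13.536283 eV,
corresponding to wavelength λ = hc/ΔE = 1239.84 eV·nm / 13.536283 eV = 91.5938 nm in the ultraviolet region.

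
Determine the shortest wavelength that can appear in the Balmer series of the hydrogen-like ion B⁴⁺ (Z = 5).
14.5802 nm

The series limit corresponds to the transition from n = ∞ to n = 2.
This is the highest energy (shortest wavelength) transition in the Balmer series.

E_∞ = 0 eV
E_2 = -13.6057 × 5² / 2² = -85.035625 eV

Energy at series limit:
ΔE = E_∞ - E_2 = 0 - (-85.035625) = 85.035625 eV
λ = hc/E = 1239.84 eV·nm / 85.035625 eV = 14.5802 nm

This energy equals the ionization energy from the n = 2 state of B⁴⁺.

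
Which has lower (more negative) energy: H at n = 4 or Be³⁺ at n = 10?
Be³⁺ at n = 10 (E = -2.1769 eV)

Using E_n = -13.6057 Z² / n² eV:

H (Z = 1) at n = 4:
E = -13.6057 × 1² / 4² = -13.6057 × 1 / 16 = -0.8503563 eV

Be³⁺ (Z = 4) at n = 10:
E = -13.6057 × 4² / 10² = -13.6057 × 16 / 100 = -2.1769120 eV

Since -2.1769120 eV < -0.8503563 eV,
Be³⁺ at n = 10 is more tightly bound (requires more energy to ionize).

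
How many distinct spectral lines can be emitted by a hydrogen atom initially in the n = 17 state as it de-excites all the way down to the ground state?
136

The electron can occupy levels n = 1, 2, ..., 17 during de-excitation — that is m = 17 - 1 + 1 = 17 distinct levels.

The number of distinct spectral lines equals the number of ways to choose 2 of these m levels (each pair gives one possible emission transition):

Number of lines = m(m-1)/2 = 17×16/2 = 136

These correspond to all possible transitions between the 17 levels:
17 → 16, 17 → 15, 17 → 14, 17 → 13, 17 → 12, 17 → 11, 17 → 10, 17 → 9...

Each transition produces a photon with a unique energy (and thus wavelength). This count does not depend on Z.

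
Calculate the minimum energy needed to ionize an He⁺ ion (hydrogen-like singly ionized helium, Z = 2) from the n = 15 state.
0.24188 eV

The ionization energy is the energy needed to remove the electron completely (n → ∞).

For a hydrogen-like ion with Z = 2, E_n = -13.6057 Z² / n² eV.

At n = 15: E_15 = -13.6057 × 2² / 15² = -0.24187911 eV
At n = ∞: E_∞ = 0 eV

Ionization energy = E_∞ - E_15 = 0 - (-0.24187911) = 0.24187911 eV
Ionization energy ≈ 0.24188 eV

This is also called the binding energy of the electron in state n = 15.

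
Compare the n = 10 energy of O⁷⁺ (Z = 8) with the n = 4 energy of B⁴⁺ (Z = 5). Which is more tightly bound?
B⁴⁺ at n = 4 (E = -21.25891 eV)

Using E_n = -13.6057 Z² / n² eV:

O⁷⁺ (Z = 8) at n = 10:
E = -13.6057 × 8² / 10² = -13.6057 × 64 / 100 = -8.70764800 eV

B⁴⁺ (Z = 5) at n = 4:
E = -13.6057 × 5² / 4² = -13.6057 × 25 / 16 = -21.25890625 eV

Since -21.25890625 eV < -8.70764800 eV,
B⁴⁺ at n = 4 is more tightly bound (requires more energy to ionize).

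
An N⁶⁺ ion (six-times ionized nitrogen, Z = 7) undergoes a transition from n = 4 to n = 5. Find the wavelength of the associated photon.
82.654434 nm

First, find the transition energy using E_n = -13.6057 Z² / n² eV:
E_4 = -13.6057 × 7² / 4² = -41.66745625 eV
E_5 = -13.6057 × 7² / 5² = -26.66717200 eV

Photon energy: |ΔE| = |E_5 - E_4| = 15.00028425 eV

Convert to wavelength using E = hc/λ with hc = 1239.84 eV·nm:
λ = hc/E = 1239.84 eV·nm / 15.00028425 eV
λ = 82.654434 nm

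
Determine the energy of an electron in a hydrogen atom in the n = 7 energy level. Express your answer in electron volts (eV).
-0.2777 eV

The energy levels of a hydrogen-like atom are given by:
E_n = -13.6057 eV / n²

For n = 7:
E_7 = -13.6057 eV / 7²
E_7 = -13.6057 eV / 49
E_7 = -0.2777 eV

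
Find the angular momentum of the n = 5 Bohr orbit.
5.27e-34 J·s (or 5ℏ)

In the Bohr model, angular momentum is quantized:
L = nℏ

where ℏ = h/(2π) = 1.0546e-34 J·s

For n = 5:
L = 5 × 1.0546e-34 J·s
L = 5.27e-34 J·s

This can also be written as L = 5ℏ.
The angular momentum is an integer multiple of the reduced Planck constant.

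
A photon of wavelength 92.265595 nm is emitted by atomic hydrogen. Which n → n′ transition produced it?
n = 9 → n = 1

First, find the photon energy from the wavelength (hc = 1239.84 eV·nm):
E = hc/λ = 1239.84 eV·nm / 92.265595 nm = 13.437728 eV

The energy levels of hydrogen satisfy E_n = -13.6057 / n² eV, so an emission n_i → n_f releases
ΔE = 13.6057 × (1/n_f² − 1/n_i²) eV.

Setting ΔE equal to the photon energy:
1/n_f² − 1/n_i² = 13.437728 / 13.6057 = 0.98765429

Since 1/n_i² must be positive, we need 1/n_f² > 0.98765429, i.e. n_f ≤ 1. For each allowed n_f, solve n_i = (1/n_f² − 0.98765429)^(−1/2) and check whether it is a whole number:
  n_f = 1: 1/n_i² = 1.00000000 − 0.98765429 = 0.01234571 → n_i = 9.000  → integer, n_i = 9 ✓

Only n_f = 1 gives an integer upper level, n_i = 9.

The transition is from n = 9 to n = 1 (emission).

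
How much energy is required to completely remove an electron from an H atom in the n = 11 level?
0.112 eV

The ionization energy is the energy needed to remove the electron completely (n → ∞).

For hydrogen, E_n = -13.6057 eV / n².

At n = 11: E_11 = -13.6057 / 11² = -0.112444 eV
At n = ∞: E_∞ = 0 eV

Ionization energy = E_∞ - E_11 = 0 - (-0.112444) = 0.112444 eV
Ionization energy ≈ 0.112 eV

This is also called the binding energy of the electron in state n = 11.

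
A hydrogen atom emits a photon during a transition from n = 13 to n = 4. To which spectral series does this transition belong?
Brackett series

The spectral series in hydrogen are named based on the final (lower) energy level:
- Lyman series: n_final = 1 (ultraviolet)
- Balmer series: n_final = 2 (visible/near-UV)
- Paschen series: n_final = 3 (infrared)
- Brackett series: n_final = 4 (infrared)
- Pfund series: n_final = 5 (far infrared)

Since this transition ends at n = 4, it belongs to the Brackett series.

For reference, this 13 → 4 line has photon energy
ΔE = 13.6057 eV × (1/4² - 1/13²) = 0.76984914941 eV,
corresponding to wavelength λ = hc/ΔE = 1239.84 eV·nm / 0.76984914941 eV = 1610.49733 nm in the infrared region.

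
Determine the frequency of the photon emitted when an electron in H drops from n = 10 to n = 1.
3.25695e+15 Hz

First, find the transition energy:
E_10 = -13.6057 / 10² = -0.13605700 eV
E_1 = -13.6057 / 1² = -13.60570000 eV
|ΔE| = |E_1 - E_10| = 13.46964300 eV

Convert to Joules: E = 13.46964300 eV × (1.602177 × 10⁻¹⁹ J/eV) = 2.1580752e-18 J

Using E = hf:
f = E/h = 2.1580752e-18 J / (6.62607 × 10⁻³⁴ J·s)
f = 3.25695e+15 Hz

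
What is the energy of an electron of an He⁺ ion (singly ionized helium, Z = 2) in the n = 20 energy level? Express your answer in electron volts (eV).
-0.136 eV

The energy levels of a hydrogen-like atom are given by:
E_n = -13.6057 Z² / n² eV  (with Z = 2 for He⁺)

For n = 20:
E_20 = -13.6057 × 2² / 20²
E_20 = -13.6057 × 4 / 400
E_20 = -0.136 eV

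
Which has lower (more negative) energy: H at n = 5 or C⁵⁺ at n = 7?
C⁵⁺ at n = 7 (E = -10.00 eV)

Using E_n = -13.6057 Z² / n² eV:

H (Z = 1) at n = 5:
E = -13.6057 × 1² / 5² = -13.6057 × 1 / 25 = -0.54423 eV

C⁵⁺ (Z = 6) at n = 7:
E = -13.6057 × 6² / 7² = -13.6057 × 36 / 49 = -9.99602 eV

Since -9.99602 eV < -0.54423 eV,
C⁵⁺ at n = 7 is more tightly bound (requires more energy to ionize).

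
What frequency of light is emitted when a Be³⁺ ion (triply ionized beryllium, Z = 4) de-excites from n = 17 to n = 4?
3.10771e+15 Hz

First, find the transition energy:
E_17 = -13.6057 × 4² / 17² = -0.7532567 eV
E_4 = -13.6057 × 4² / 4² = -13.6057000 eV
|ΔE| = |E_4 - E_17| = 12.8524433 eV

Convert to Joules: E = 12.8524433 eV × (1.602177 × 10⁻¹⁹ J/eV) = 2.0591889e-18 J

Using E = hf:
f = E/h = 2.0591889e-18 J / (6.62607 × 10⁻³⁴ J·s)
f = 3.10771e+15 Hz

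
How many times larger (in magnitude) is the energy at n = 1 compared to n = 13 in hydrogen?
169.00000

Using E_n = -13.6057 Z² / n² eV with Z = 1:

E_1 = -13.6057 / 1² = -13.6057 / 1 = -13.60570000000 eV
E_13 = -13.6057 / 13² = -13.6057 / 169 = -0.08050710059 eV

The ratio is:
E_1/E_13 = (-13.60570000000) / (-0.08050710059)
E_1/E_13 = (-13.6057/1) / (-13.6057/169)
E_1/E_13 = 169/1
E_1/E_13 = 169.00000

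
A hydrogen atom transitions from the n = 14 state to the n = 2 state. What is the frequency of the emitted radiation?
8.05676e+14 Hz

First, find the transition energy:
E_14 = -13.6057 / 14² = -0.06941684 eV
E_2 = -13.6057 / 2² = -3.40142500 eV
|ΔE| = |E_2 - E_14| = 3.33200816 eV

Convert to Joules: E = 3.33200816 eV × (1.602177 × 10⁻¹⁹ J/eV) = 5.3384668e-19 J

Using E = hf:
f = E/h = 5.3384668e-19 J / (6.62607 × 10⁻³⁴ J·s)
f = 8.05676e+14 Hz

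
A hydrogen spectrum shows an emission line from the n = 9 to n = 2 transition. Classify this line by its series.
Balmer series

The spectral series in hydrogen are named based on the final (lower) energy level:
- Lyman series: n_final = 1 (ultraviolet)
- Balmer series: n_final = 2 (visible/near-UV)
- Paschen series: n_final = 3 (infrared)
- Brackett series: n_final = 4 (infrared)
- Pfund series: n_final = 5 (far infrared)

Since this transition ends at n = 2, it belongs to the Balmer series.

For reference, this 9 → 2 line has photon energy
ΔE = 13.6057 eV × (1/2² - 1/9²) = 3.2334533951 eV,
corresponding to wavelength λ = hc/ΔE = 1239.84 eV·nm / 3.2334533951 eV = 383.441432 nm in the visible/near-UV region.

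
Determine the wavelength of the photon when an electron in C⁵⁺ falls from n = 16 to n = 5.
70.1310 nm

First, find the transition energy using E_n = -13.6057 Z² / n² eV:
E_16 = -13.6057 × 6² / 16² = -1.913302 eV
E_5 = -13.6057 × 6² / 5² = -19.592208 eV

Photon energy: |ΔE| = |E_5 - E_16| = 17.678906 eV

Convert to wavelength using E = hc/λ with hc = 1239.84 eV·nm:
λ = hc/E = 1239.84 eV·nm / 17.678906 eV
λ = 70.1310 nm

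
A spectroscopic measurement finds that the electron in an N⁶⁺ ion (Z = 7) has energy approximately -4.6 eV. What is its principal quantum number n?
n = 12

The exact energy levels follow E_n = -13.6057 Z² / n² eV with Z = 7.

The measured value (-4.6 eV) is reported to only 2 significant figures, so we must test candidate n values and see which one matches to that precision.

Candidate energies:
  n = 10:  E = -13.6057 × 7² / 10² = -6.66679 eV
  n = 11:  E = -13.6057 × 7² / 11² = -5.50975 eV
  n = 12:  E = -13.6057 × 7² / 12² = -4.62972 eV  ← matches
  n = 13:  E = -13.6057 × 7² / 13² = -3.94485 eV
  n = 14:  E = -13.6057 × 7² / 14² = -3.40143 eV

Checking against the measurement of -4.6 eV (2 sig figs), only n = 12 agrees:
E_12 = -4.62972 eV, which rounds to -4.6 eV ✓

Therefore n = 12.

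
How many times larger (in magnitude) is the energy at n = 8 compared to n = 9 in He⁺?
1.265625

Using E_n = -13.6057 Z² / n² eV with Z = 2:

E_8 = -13.6057 × 2² / 8² = -54.4228 / 64 = -0.85035625000 eV
E_9 = -13.6057 × 2² / 9² = -54.4228 / 81 = -0.67188641975 eV

The ratio is:
E_8/E_9 = (-0.85035625000) / (-0.67188641975)
E_8/E_9 = (-54.4228/64) / (-54.4228/81)
E_8/E_9 = 81/64
E_8/E_9 = 1.265625
(Note: the Z² factors cancel in the ratio.)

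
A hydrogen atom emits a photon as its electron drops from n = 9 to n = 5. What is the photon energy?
0.376256 eV

The energy levels are E_n = -13.6057 eV / n².

Energy at n = 9: E_9 = -13.6057 / 9² = -0.167971605 eV
Energy at n = 5: E_5 = -13.6057 / 5² = -0.544228000 eV

For emission (electron falling to lower state), the photon energy is:
E_photon = E_9 - E_5 = |-0.167971605 - (-0.544228000)|
E_photon = 0.376256 eV

This energy is carried away by the emitted photon.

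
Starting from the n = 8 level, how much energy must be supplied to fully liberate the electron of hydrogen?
0.213 eV

The ionization energy is the energy needed to remove the electron completely (n → ∞).

For hydrogen, E_n = -13.6057 eV / n².

At n = 8: E_8 = -13.6057 / 8² = -0.212589 eV
At n = ∞: E_∞ = 0 eV

Ionization energy = E_∞ - E_8 = 0 - (-0.212589) = 0.212589 eV
Ionization energy ≈ 0.213 eV

This is also called the binding energy of the electron in state n = 8.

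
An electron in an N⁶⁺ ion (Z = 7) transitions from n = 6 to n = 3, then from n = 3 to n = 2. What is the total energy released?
148.15 eV

The energy levels of N⁶⁺ are E_n = -13.6057 × 7² / n² eV.

First transition (6 → 3):
ΔE₁ = |E_3 - E_6|
ΔE₁ = |-74.07547778 - (-18.51886944)| = 55.55661 eV

Second transition (3 → 2):
ΔE₂ = |E_2 - E_3|
ΔE₂ = |-166.66982500 - (-74.07547778)| = 92.59435 eV

Total energy released:
E_total = ΔE₁ + ΔE₂ = 55.55661 + 92.59435 = 148.15 eV

Note: This equals the direct transition 6 → 2: 148.15 eV ✓
Energy is conserved regardless of the path taken.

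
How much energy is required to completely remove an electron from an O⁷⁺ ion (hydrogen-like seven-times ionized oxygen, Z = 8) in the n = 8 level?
13.606 eV

The ionization energy is the energy needed to remove the electron completely (n → ∞).

For a hydrogen-like ion with Z = 8, E_n = -13.6057 Z² / n² eV.

At n = 8: E_8 = -13.6057 × 8² / 8² = -13.605700 eV
At n = ∞: E_∞ = 0 eV

Ionization energy = E_∞ - E_8 = 0 - (-13.605700) = 13.605700 eV
Ionization energy ≈ 13.606 eV

This is also called the binding energy of the electron in state n = 8.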